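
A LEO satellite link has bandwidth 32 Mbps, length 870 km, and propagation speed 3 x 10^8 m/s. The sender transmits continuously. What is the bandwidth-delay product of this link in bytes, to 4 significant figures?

Propagation delay = 870000 / 300000000 = 0.0029 s.
BDP = R × t_prop = 32000000 × 0.0029 = 92800 bits.
In bytes: 92800/8 = 11600 bytes.

11600 bytes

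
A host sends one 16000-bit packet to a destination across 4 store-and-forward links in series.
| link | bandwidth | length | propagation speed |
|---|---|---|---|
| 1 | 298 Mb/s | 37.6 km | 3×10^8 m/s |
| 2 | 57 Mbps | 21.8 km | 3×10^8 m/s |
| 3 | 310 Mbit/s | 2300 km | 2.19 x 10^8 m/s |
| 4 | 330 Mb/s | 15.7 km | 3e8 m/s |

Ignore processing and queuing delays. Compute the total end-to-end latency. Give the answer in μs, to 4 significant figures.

11190 μs

Transmission delays (L/R per hop): 53.6913, 280.702, 51.6129, 48.4848 μs; sum = 434.491 μs.
Propagation delays (d/s per hop): 125.333, 72.6667, 10502.3, 52.3333 μs; sum = 10752.6 μs.
End-to-end = 11190 μs.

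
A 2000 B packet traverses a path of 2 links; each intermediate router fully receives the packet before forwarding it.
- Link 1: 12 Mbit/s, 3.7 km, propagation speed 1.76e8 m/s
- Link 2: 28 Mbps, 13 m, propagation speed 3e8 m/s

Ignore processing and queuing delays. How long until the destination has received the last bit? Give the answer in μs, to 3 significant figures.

1930 μs

L = 2000 × 8 = 16000 bits.
Transmission delays (L/R per hop): 1333.33, 571.429 μs; sum = 1904.76 μs.
Propagation delays (d/s per hop): 21.0227, 0.0433333 μs; sum = 21.0661 μs.
End-to-end = 1930 μs.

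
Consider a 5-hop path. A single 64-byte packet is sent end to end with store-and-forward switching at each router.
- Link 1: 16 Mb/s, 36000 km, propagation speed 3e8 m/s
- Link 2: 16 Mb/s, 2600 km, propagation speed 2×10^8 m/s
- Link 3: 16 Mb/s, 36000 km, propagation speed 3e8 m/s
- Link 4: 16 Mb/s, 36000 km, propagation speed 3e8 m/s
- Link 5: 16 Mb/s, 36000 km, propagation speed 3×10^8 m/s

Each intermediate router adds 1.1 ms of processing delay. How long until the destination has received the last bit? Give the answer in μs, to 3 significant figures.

498000 μs

L = 64 × 8 = 512 bits.
Transmission delay per hop = L/R = 512/16000000 = 32 μs; 5 hops → 160 μs.
Propagation delays (d/s per hop): 120000, 13000, 120000, 120000, 120000 μs; sum = 493000 μs.
Processing at 4 router(s): 4 × 1.1 ms = 4400 μs.
End-to-end = 498000 μs.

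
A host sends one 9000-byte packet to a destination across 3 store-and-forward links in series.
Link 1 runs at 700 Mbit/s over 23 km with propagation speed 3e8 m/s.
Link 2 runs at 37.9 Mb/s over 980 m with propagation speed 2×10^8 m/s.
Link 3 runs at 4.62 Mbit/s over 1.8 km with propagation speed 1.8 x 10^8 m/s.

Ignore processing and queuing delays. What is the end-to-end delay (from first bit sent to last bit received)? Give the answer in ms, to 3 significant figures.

L = 9000 × 8 = 72000 bits.
Transmission delays (L/R per hop): 0.102857, 1.89974, 15.5844 ms; sum = 17.587 ms.
Propagation delays (d/s per hop): 0.0766667, 0.0049, 0.01 ms; sum = 0.0915667 ms.
End-to-end = 17.7 ms.

17.7 ms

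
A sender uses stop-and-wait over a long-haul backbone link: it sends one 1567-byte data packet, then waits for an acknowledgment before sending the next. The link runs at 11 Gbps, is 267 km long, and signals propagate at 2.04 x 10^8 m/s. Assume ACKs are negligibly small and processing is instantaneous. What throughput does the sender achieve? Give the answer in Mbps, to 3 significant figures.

t_tx = L/R = 12536/11000000000 = 1.13964e-06 s.
t_prop = 267000/204000000 = 0.00130882 s; RTT = 0.00261765 s.
Cycle = t_tx + RTT = 0.00261879 s.
Throughput = L / cycle = 12536 / 0.00261879 = 4.79 Mbps.

4.79 Mbps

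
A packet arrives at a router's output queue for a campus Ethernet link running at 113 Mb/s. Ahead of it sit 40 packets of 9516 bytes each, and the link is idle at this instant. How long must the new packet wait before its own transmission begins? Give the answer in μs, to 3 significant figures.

Each queued packet: L/R = 76128/113000000 = 673.699 μs.
40 queued → 26948 μs.
Queuing delay = 26900 μs.

26900 μs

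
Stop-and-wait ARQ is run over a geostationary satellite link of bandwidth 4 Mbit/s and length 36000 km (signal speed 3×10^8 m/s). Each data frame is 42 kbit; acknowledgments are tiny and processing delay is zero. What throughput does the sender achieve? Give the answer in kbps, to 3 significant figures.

t_tx = L/R = 42000/4000000 = 0.0105 s.
t_prop = 36000000/300000000 = 0.12 s; RTT = 0.24 s.
Cycle = t_tx + RTT = 0.2505 s.
Throughput = L / cycle = 42000 / 0.2505 = 168 kbps.

168 kbps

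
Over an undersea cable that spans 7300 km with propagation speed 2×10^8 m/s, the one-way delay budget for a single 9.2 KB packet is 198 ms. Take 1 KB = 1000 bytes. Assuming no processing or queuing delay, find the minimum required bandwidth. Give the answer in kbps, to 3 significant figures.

456 kbps

L = 73600 bits.
Propagation delay = 7300000 / 200000000 = 36.5 ms.
Transmission budget = 198 − 36.5 = 161.5 ms.
R ≥ L / t_tx = 73600 bits / 0.1615 s = 456 kbps.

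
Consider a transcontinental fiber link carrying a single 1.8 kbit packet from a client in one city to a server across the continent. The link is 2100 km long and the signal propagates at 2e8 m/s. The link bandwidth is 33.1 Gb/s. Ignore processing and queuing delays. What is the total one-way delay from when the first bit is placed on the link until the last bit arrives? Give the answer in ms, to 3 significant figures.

L = 1800 bits.
Transmission delay = L/R = 1800 / 33100000000 = 5.43807e-05 ms.
Propagation delay = d/s = 2100000 m / 200000000 m/s = 10.5 ms.
Total = 10.5 ms.

10.5 ms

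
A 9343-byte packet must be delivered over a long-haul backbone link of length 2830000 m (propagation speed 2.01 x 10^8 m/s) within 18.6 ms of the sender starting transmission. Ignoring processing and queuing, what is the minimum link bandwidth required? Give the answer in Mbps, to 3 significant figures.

16.5 Mbps

L = 74744 bits.
Propagation delay = 2830000 / 2.01e+08 = 14.0796 ms.
Transmission budget = 18.6 − 14.0796 = 4.5204 ms.
R ≥ L / t_tx = 74744 bits / 0.0045204 s = 16.5 Mbps.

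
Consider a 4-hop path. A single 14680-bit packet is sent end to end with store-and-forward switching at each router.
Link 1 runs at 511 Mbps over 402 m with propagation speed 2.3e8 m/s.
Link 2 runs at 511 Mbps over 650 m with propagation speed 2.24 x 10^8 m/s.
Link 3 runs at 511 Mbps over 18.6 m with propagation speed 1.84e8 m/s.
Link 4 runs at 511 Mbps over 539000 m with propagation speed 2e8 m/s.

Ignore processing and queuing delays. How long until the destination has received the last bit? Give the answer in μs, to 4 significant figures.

Transmission delay per hop = L/R = 14680/511000000 = 28.728 μs; 4 hops → 114.912 μs.
Propagation delays (d/s per hop): 1.74783, 2.90179, 0.101087, 2695 μs; sum = 2699.75 μs.
End-to-end = 2815 μs.

2815 μs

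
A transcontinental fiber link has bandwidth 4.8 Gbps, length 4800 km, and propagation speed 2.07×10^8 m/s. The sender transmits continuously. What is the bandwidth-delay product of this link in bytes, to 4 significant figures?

13910000 bytes

Propagation delay = 4800000 / 2.07e+08 = 0.0231884 s.
BDP = R × t_prop = 4800000000 × 0.0231884 = 111304000 bits.
In bytes: 111304000/8 = 13910000 bytes.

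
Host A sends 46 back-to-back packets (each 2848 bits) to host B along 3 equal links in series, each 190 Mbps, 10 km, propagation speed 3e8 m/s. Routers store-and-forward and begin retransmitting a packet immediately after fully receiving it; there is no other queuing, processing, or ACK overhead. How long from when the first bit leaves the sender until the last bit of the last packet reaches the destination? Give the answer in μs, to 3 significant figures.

819 μs

Per-hop transmission t_tx = L/R = 2848/190000000 = 14.9895 μs.
Per-hop propagation t_prop = 10000/300000000 = 33.3333 μs.
Pipeline fill: first packet needs 3·t_tx to clear all hops; remaining 45 packets each add one t_tx.
Total = (3+46-1)·t_tx + 3·t_prop = 48·14.9895 + 3·33.3333 = 819 μs.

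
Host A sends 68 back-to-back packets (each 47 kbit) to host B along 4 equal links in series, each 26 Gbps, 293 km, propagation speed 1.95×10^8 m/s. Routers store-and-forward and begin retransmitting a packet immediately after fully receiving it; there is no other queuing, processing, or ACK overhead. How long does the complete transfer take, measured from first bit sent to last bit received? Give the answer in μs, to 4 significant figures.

Per-hop transmission t_tx = L/R = 47000/26000000000 = 1.80769 μs.
Per-hop propagation t_prop = 293000/195000000 = 1502.56 μs.
Pipeline fill: first packet needs 4·t_tx to clear all hops; remaining 67 packets each add one t_tx.
Total = (4+68-1)·t_tx + 4·t_prop = 71·1.80769 + 4·1502.56 = 6139 μs.

6139 μs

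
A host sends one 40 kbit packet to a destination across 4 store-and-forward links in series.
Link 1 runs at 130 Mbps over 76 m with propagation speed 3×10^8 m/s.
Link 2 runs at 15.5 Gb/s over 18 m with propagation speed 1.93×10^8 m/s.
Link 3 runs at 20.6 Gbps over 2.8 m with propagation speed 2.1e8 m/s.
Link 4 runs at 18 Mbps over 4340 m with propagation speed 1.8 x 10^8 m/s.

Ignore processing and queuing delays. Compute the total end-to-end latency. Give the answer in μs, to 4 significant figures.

L = 40000 bits.
Transmission delays (L/R per hop): 307.692, 2.58065, 1.94175, 2222.22 μs; sum = 2534.44 μs.
Propagation delays (d/s per hop): 0.253333, 0.0932642, 0.0133333, 24.1111 μs; sum = 24.471 μs.
End-to-end = 2559 μs.

2559 μs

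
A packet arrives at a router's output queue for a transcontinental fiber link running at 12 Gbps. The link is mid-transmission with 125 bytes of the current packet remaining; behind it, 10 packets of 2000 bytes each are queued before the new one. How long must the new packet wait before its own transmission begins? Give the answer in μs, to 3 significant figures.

Each queued packet: L/R = 16000/12000000000 = 1.33333 μs.
10 queued → 13.3333 μs.
Plus remaining 1000 bits of current packet: 0.0833333 μs.
Queuing delay = 13.4 μs.

13.4 μs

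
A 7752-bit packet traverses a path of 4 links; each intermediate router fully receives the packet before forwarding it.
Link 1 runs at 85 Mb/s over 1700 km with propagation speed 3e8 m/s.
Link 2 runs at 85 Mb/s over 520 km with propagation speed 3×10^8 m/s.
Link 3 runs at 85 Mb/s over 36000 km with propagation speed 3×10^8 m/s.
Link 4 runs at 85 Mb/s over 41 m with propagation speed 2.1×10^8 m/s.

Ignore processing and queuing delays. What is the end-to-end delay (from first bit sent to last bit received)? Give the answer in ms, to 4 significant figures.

Transmission delay per hop = L/R = 7752/85000000 = 0.0912 ms; 4 hops → 0.3648 ms.
Propagation delays (d/s per hop): 5.66667, 1.73333, 120, 0.000195238 ms; sum = 127.4 ms.
End-to-end = 127.8 ms.

127.8 ms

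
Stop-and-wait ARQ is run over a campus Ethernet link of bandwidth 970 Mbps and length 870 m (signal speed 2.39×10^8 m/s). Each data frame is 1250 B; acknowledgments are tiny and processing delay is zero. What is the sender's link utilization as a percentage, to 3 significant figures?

58.6 %

t_tx = L/R = 10000/970000000 = 1.03093e-05 s.
t_prop = 870/239000000 = 3.64017e-06 s; RTT = 7.28033e-06 s.
Cycle = t_tx + RTT = 1.75896e-05 s.
Utilization = t_tx / cycle = 1.03093e-05/1.75896e-05 = 58.6 %.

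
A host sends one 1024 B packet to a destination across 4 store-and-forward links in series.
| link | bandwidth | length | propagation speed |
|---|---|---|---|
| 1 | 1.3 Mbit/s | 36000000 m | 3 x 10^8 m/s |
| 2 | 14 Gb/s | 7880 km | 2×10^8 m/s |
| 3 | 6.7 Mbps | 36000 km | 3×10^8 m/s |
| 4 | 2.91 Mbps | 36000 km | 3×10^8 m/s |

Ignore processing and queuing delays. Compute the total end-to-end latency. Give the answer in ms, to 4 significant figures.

409.7 ms

L = 1024 × 8 = 8192 bits.
Transmission delays (L/R per hop): 6.30154, 0.000585143, 1.22269, 2.81512 ms; sum = 10.3399 ms.
Propagation delays (d/s per hop): 120, 39.4, 120, 120 ms; sum = 399.4 ms.
End-to-end = 409.7 ms.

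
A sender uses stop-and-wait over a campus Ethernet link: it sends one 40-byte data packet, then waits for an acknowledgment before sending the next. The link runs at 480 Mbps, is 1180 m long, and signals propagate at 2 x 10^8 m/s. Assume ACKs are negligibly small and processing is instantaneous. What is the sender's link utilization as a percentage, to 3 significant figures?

5.35 %

t_tx = L/R = 320/480000000 = 6.66667e-07 s.
t_prop = 1180/200000000 = 5.9e-06 s; RTT = 1.18e-05 s.
Cycle = t_tx + RTT = 1.24667e-05 s.
Utilization = t_tx / cycle = 6.66667e-07/1.24667e-05 = 5.35 %.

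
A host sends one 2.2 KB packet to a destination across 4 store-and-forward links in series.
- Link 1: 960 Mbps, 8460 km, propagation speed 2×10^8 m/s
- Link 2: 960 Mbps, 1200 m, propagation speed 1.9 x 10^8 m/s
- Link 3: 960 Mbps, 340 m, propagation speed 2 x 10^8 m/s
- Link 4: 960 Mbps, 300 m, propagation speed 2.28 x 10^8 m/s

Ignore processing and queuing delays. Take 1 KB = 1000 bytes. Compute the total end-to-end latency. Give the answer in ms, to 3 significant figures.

L = 17600 bits.
Transmission delay per hop = L/R = 17600/960000000 = 0.0183333 ms; 4 hops → 0.0733333 ms.
Propagation delays (d/s per hop): 42.3, 0.00631579, 0.0017, 0.00131579 ms; sum = 42.3093 ms.
End-to-end = 42.4 ms.

42.4 ms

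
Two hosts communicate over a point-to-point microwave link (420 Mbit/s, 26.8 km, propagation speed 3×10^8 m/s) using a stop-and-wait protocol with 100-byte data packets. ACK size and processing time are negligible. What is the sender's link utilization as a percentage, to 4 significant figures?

t_tx = L/R = 800/420000000 = 1.90476e-06 s.
t_prop = 26800/300000000 = 8.93333e-05 s; RTT = 0.000178667 s.
Cycle = t_tx + RTT = 0.000180571 s.
Utilization = t_tx / cycle = 1.90476e-06/0.000180571 = 1.055 %.

1.055 %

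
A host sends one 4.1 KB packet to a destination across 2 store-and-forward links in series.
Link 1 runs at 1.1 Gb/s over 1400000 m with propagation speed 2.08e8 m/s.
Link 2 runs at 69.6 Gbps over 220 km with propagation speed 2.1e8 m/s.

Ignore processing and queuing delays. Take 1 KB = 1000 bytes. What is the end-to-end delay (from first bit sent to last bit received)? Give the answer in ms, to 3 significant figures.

L = 32800 bits.
Transmission delays (L/R per hop): 0.0298182, 0.000471264 ms; sum = 0.0302894 ms.
Propagation delays (d/s per hop): 6.73077, 1.04762 ms; sum = 7.77839 ms.
End-to-end = 7.81 ms.

7.81 ms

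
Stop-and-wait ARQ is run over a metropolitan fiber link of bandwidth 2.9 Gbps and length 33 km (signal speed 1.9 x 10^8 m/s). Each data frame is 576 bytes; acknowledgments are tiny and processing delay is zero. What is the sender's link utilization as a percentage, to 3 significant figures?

t_tx = L/R = 4608/2900000000 = 1.58897e-06 s.
t_prop = 33000/190000000 = 0.000173684 s; RTT = 0.000347368 s.
Cycle = t_tx + RTT = 0.000348957 s.
Utilization = t_tx / cycle = 1.58897e-06/0.000348957 = 0.455 %.

0.455 %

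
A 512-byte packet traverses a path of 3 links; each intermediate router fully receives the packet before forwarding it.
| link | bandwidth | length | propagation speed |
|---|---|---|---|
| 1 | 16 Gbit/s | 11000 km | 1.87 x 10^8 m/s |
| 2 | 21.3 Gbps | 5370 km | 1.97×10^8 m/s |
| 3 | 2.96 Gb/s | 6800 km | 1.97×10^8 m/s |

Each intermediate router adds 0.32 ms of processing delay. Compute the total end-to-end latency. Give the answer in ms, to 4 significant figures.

121.2 ms

L = 512 × 8 = 4096 bits.
Transmission delays (L/R per hop): 0.000256, 0.0001923, 0.00138378 ms; sum = 0.00183208 ms.
Propagation delays (d/s per hop): 58.8235, 27.2589, 34.5178 ms; sum = 120.6 ms.
Processing at 2 router(s): 2 × 0.32 ms = 0.64 ms.
End-to-end = 121.2 ms.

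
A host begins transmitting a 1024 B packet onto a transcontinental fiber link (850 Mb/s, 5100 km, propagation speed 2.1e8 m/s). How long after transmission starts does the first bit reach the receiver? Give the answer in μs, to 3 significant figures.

First bit experiences only propagation delay: d/s = 5100000/210000000 = 24300 μs.

24300 μs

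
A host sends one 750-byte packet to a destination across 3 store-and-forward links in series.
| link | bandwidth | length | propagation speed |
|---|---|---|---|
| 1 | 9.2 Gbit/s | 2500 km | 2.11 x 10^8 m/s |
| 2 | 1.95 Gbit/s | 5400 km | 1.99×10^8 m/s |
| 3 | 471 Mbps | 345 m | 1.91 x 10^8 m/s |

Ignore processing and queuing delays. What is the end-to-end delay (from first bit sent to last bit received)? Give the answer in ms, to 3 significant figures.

L = 750 × 8 = 6000 bits.
Transmission delays (L/R per hop): 0.000652174, 0.00307692, 0.0127389 ms; sum = 0.016468 ms.
Propagation delays (d/s per hop): 11.8483, 27.1357, 0.00180628 ms; sum = 38.9858 ms.
End-to-end = 39.0 ms.

39.0 ms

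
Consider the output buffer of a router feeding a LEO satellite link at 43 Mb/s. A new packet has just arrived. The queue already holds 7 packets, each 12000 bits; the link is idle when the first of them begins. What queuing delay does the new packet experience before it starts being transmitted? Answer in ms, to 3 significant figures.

1.95 ms

Each queued packet: L/R = 12000/43000000 = 0.27907 ms.
7 queued → 1.95349 ms.
Queuing delay = 1.95 ms.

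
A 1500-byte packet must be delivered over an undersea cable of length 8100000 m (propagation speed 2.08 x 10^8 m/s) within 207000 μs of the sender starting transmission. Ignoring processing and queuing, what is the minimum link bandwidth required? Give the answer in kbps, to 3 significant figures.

71.4 kbps

L = 12000 bits.
Propagation delay = 8100000 / 208000000 = 38942.3 μs.
Transmission budget = 207000 − 38942.3 = 168058 μs.
R ≥ L / t_tx = 12000 bits / 0.168058 s = 71.4 kbps.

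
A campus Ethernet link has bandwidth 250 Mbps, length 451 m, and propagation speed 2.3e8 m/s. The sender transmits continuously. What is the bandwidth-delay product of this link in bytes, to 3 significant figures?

Propagation delay = 451 / 2.3e+08 = 1.96087e-06 s.
BDP = R × t_prop = 250000000 × 1.96087e-06 = 490.217 bits.
In bytes: 490.217/8 = 61.3 bytes.

61.3 bytes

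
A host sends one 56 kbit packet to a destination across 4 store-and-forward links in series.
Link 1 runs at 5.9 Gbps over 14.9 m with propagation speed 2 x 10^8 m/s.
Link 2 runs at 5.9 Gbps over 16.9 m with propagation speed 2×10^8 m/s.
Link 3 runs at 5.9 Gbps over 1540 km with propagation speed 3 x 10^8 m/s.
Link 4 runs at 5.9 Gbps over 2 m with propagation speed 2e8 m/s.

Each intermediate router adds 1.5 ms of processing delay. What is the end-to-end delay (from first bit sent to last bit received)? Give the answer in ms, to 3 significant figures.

L = 56000 bits.
Transmission delay per hop = L/R = 56000/5900000000 = 0.00949153 ms; 4 hops → 0.0379661 ms.
Propagation delays (d/s per hop): 7.45e-05, 8.45e-05, 5.13333, 1e-05 ms; sum = 5.1335 ms.
Processing at 3 router(s): 3 × 1.5 ms = 4.5 ms.
End-to-end = 9.67 ms.

9.67 ms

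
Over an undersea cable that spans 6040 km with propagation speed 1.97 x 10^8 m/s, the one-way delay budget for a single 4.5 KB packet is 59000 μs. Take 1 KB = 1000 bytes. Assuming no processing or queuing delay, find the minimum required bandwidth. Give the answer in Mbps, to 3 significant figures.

1.27 Mbps

L = 36000 bits.
Propagation delay = 6040000 / 197000000 = 30659.9 μs.
Transmission budget = 59000 − 30659.9 = 28340.1 μs.
R ≥ L / t_tx = 36000 bits / 0.0283401 s = 1.27 Mbps.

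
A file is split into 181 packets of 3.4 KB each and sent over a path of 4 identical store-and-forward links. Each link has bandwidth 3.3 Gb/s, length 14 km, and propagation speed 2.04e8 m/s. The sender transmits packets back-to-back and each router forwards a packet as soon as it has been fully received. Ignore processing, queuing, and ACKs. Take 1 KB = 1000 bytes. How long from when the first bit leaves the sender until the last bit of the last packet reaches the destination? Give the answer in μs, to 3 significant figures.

Per-hop transmission t_tx = L/R = 27200/3300000000 = 8.24242 μs.
Per-hop propagation t_prop = 14000/204000000 = 68.6275 μs.
Pipeline fill: first packet needs 4·t_tx to clear all hops; remaining 180 packets each add one t_tx.
Total = (4+181-1)·t_tx + 4·t_prop = 184·8.24242 + 4·68.6275 = 1790 μs.

1790 μs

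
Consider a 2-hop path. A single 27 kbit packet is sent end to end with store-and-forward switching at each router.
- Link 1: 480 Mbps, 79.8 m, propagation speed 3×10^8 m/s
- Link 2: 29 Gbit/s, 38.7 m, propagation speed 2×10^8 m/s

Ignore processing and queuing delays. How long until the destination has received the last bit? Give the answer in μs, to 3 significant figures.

57.6 μs

L = 27000 bits.
Transmission delays (L/R per hop): 56.25, 0.931034 μs; sum = 57.181 μs.
Propagation delays (d/s per hop): 0.266, 0.1935 μs; sum = 0.4595 μs.
End-to-end = 57.6 μs.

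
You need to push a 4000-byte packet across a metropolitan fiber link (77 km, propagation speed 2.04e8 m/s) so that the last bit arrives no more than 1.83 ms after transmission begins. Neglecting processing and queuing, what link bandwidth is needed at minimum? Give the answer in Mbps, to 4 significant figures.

22.03 Mbps

L = 32000 bits.
Propagation delay = 77000 / 204000000 = 0.377451 ms.
Transmission budget = 1.83 − 0.377451 = 1.45255 ms.
R ≥ L / t_tx = 32000 bits / 0.00145255 s = 22.03 Mbps.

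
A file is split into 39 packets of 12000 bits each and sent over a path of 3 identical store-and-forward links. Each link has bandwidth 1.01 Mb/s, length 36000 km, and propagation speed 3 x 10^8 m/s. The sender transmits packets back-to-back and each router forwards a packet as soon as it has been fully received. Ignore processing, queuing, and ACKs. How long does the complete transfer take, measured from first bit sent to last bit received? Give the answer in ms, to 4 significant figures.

847.1 ms

Per-hop transmission t_tx = L/R = 12000/1010000 = 11.8812 ms.
Per-hop propagation t_prop = 36000000/300000000 = 120 ms.
Pipeline fill: first packet needs 3·t_tx to clear all hops; remaining 38 packets each add one t_tx.
Total = (3+39-1)·t_tx + 3·t_prop = 41·11.8812 + 3·120 = 847.1 ms.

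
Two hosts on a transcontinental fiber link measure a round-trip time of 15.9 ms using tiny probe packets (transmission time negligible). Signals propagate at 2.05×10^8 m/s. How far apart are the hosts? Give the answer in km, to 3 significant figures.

1630 km

One-way propagation = RTT/2 = 7.95 ms.
d = s × t = 2.05e+08 × 0.00795 = 1630 km.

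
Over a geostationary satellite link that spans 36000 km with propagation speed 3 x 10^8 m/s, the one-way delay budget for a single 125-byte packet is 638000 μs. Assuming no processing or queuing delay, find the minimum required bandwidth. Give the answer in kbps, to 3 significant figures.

1.93 kbps

L = 1000 bits.
Propagation delay = 36000000 / 300000000 = 120000 μs.
Transmission budget = 638000 − 120000 = 518000 μs.
R ≥ L / t_tx = 1000 bits / 0.518 s = 1.93 kbps.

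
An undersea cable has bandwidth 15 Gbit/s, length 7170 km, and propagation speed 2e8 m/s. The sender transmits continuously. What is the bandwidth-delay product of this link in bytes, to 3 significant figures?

67200000 bytes

Propagation delay = 7170000 / 200000000 = 0.03585 s.
BDP = R × t_prop = 15000000000 × 0.03585 = 537750000 bits.
In bytes: 537750000/8 = 67200000 bytes.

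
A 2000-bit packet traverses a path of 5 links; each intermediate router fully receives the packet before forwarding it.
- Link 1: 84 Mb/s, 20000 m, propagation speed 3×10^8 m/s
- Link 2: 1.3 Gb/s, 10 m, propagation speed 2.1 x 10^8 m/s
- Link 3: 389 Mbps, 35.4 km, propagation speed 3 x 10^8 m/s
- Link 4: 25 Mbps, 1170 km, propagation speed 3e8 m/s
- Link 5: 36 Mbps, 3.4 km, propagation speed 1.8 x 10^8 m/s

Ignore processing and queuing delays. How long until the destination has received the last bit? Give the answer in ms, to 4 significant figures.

Transmission delays (L/R per hop): 0.0238095, 0.00153846, 0.00514139, 0.08, 0.0555556 ms; sum = 0.166045 ms.
Propagation delays (d/s per hop): 0.0666667, 4.7619e-05, 0.118, 3.9, 0.0188889 ms; sum = 4.1036 ms.
End-to-end = 4.270 ms.

4.270 ms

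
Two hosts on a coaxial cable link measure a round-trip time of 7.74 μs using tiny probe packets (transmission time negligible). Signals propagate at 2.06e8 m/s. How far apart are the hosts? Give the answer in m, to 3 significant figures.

797 m

One-way propagation = RTT/2 = 3.87 μs.
d = s × t = 206000000 × 3.87e-06 = 797 m.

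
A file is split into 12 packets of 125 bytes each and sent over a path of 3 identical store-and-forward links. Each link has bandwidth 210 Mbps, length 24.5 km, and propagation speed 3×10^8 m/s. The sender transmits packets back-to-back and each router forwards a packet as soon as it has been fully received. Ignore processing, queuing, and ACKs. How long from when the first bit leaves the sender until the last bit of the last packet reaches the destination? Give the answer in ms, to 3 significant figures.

Per-hop transmission t_tx = L/R = 1000/210000000 = 0.0047619 ms.
Per-hop propagation t_prop = 24500/300000000 = 0.0816667 ms.
Pipeline fill: first packet needs 3·t_tx to clear all hops; remaining 11 packets each add one t_tx.
Total = (3+12-1)·t_tx + 3·t_prop = 14·0.0047619 + 3·0.0816667 = 0.312 ms.

0.312 ms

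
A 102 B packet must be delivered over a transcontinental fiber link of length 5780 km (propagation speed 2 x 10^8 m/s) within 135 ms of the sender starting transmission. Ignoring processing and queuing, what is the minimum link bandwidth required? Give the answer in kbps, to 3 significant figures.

7.69 kbps

L = 816 bits.
Propagation delay = 5780000 / 200000000 = 28.9 ms.
Transmission budget = 135 − 28.9 = 106.1 ms.
R ≥ L / t_tx = 816 bits / 0.1061 s = 7.69 kbps.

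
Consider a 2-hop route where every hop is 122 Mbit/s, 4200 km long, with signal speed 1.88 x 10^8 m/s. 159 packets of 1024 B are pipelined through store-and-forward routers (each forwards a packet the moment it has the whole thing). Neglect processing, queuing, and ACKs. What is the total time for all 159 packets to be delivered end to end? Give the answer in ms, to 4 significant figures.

55.42 ms

Per-hop transmission t_tx = L/R = 8192/122000000 = 0.0671475 ms.
Per-hop propagation t_prop = 4200000/188000000 = 22.3404 ms.
Pipeline fill: first packet needs 2·t_tx to clear all hops; remaining 158 packets each add one t_tx.
Total = (2+159-1)·t_tx + 2·t_prop = 160·0.0671475 + 2·22.3404 = 55.42 ms.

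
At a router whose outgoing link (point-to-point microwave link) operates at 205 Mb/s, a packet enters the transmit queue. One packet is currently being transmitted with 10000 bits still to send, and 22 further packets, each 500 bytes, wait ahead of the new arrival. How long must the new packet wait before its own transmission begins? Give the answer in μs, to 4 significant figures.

Each queued packet: L/R = 4000/205000000 = 19.5122 μs.
22 queued → 429.268 μs.
Plus remaining 10000 bits of current packet: 48.7805 μs.
Queuing delay = 478.0 μs.

478.0 μs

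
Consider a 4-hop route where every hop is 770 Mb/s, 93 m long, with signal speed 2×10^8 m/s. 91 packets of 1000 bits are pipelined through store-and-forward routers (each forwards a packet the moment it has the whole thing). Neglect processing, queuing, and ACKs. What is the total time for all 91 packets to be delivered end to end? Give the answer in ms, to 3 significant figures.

0.124 ms

Per-hop transmission t_tx = L/R = 1000/770000000 = 0.0012987 ms.
Per-hop propagation t_prop = 93/200000000 = 0.000465 ms.
Pipeline fill: first packet needs 4·t_tx to clear all hops; remaining 90 packets each add one t_tx.
Total = (4+91-1)·t_tx + 4·t_prop = 94·0.0012987 + 4·0.000465 = 0.124 ms.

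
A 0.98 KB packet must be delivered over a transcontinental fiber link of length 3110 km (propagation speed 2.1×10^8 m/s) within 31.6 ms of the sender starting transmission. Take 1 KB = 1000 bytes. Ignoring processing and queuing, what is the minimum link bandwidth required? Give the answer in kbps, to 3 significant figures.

L = 7840 bits.
Propagation delay = 3110000 / 210000000 = 14.8095 ms.
Transmission budget = 31.6 − 14.8095 = 16.7905 ms.
R ≥ L / t_tx = 7840 bits / 0.0167905 s = 467 kbps.

467 kbps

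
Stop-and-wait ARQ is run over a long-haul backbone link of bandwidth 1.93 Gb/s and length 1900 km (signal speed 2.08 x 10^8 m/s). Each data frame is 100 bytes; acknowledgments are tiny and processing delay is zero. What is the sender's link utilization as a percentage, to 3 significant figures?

t_tx = L/R = 800/1930000000 = 4.14508e-07 s.
t_prop = 1900000/208000000 = 0.00913462 s; RTT = 0.0182692 s.
Cycle = t_tx + RTT = 0.0182696 s.
Utilization = t_tx / cycle = 4.14508e-07/0.0182696 = 0.00227 %.

0.00227 %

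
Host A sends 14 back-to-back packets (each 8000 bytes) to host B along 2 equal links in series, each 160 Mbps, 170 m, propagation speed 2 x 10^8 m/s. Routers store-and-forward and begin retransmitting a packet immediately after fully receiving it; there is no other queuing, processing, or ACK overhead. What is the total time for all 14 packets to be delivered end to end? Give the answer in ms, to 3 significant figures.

Per-hop transmission t_tx = L/R = 64000/160000000 = 0.4 ms.
Per-hop propagation t_prop = 170/200000000 = 0.00085 ms.
Pipeline fill: first packet needs 2·t_tx to clear all hops; remaining 13 packets each add one t_tx.
Total = (2+14-1)·t_tx + 2·t_prop = 15·0.4 + 2·0.00085 = 6.00 ms.

6.00 ms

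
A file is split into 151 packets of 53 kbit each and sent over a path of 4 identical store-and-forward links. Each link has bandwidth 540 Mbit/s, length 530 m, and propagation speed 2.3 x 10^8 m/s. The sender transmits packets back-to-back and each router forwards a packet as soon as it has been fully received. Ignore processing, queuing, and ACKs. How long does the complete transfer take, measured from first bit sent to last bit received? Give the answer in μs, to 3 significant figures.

15100 μs

Per-hop transmission t_tx = L/R = 53000/540000000 = 98.1481 μs.
Per-hop propagation t_prop = 530/2.3e+08 = 2.30435 μs.
Pipeline fill: first packet needs 4·t_tx to clear all hops; remaining 150 packets each add one t_tx.
Total = (4+151-1)·t_tx + 4·t_prop = 154·98.1481 + 4·2.30435 = 15100 μs.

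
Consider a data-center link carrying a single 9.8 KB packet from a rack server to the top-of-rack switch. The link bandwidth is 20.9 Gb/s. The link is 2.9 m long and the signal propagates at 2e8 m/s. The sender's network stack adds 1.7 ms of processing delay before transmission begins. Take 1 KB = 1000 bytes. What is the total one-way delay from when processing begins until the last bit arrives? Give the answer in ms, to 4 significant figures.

L = 78400 bits.
Transmission delay = L/R = 78400 / 20900000000 = 0.0037512 ms.
Propagation delay = d/s = 2.9 m / 200000000 m/s = 1.45e-05 ms.
Plus processing delay 1.7 ms = 1.7 ms.
Total = 1.704 ms.

1.704 ms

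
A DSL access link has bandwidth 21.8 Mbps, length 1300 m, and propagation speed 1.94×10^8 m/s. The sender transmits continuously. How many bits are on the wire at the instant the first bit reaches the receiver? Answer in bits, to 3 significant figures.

Propagation delay = 1300 / 194000000 = 6.70103e-06 s.
BDP = R × t_prop = 21800000 × 6.70103e-06 = 146.082 bits.

146 bits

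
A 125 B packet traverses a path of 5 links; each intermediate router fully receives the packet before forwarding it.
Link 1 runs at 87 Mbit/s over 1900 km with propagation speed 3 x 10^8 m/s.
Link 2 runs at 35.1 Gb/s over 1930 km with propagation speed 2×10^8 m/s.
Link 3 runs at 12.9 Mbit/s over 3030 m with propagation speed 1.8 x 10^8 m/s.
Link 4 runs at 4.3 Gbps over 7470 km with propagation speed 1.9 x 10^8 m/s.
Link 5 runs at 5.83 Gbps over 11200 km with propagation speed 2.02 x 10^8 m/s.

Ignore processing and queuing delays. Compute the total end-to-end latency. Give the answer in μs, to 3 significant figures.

L = 125 × 8 = 1000 bits.
Transmission delays (L/R per hop): 11.4943, 0.02849, 77.5194, 0.232558, 0.171527 μs; sum = 89.4462 μs.
Propagation delays (d/s per hop): 6333.33, 9650, 16.8333, 39315.8, 55445.5 μs; sum = 110762 μs.
End-to-end = 111000 μs.

111000 μs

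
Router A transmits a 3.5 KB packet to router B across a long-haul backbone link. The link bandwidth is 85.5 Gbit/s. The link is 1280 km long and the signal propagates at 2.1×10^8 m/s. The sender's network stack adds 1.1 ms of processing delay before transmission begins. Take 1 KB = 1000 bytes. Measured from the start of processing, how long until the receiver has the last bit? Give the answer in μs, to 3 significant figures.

L = 28000 bits.
Transmission delay = L/R = 28000 / 85500000000 = 0.327485 μs.
Propagation delay = d/s = 1280000 m / 210000000 m/s = 6095.24 μs.
Plus processing delay 1.1 ms = 1100 μs.
Total = 7200 μs.

7200 μs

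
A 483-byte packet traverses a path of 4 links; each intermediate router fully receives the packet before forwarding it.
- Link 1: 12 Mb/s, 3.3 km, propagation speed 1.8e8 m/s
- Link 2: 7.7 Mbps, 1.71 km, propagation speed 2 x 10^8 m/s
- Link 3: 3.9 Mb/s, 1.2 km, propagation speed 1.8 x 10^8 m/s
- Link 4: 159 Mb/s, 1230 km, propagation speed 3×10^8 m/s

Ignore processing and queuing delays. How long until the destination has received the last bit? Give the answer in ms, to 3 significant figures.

5.97 ms

L = 483 × 8 = 3864 bits.
Transmission delays (L/R per hop): 0.322, 0.501818, 0.990769, 0.0243019 ms; sum = 1.83889 ms.
Propagation delays (d/s per hop): 0.0183333, 0.00855, 0.00666667, 4.1 ms; sum = 4.13355 ms.
End-to-end = 5.97 ms.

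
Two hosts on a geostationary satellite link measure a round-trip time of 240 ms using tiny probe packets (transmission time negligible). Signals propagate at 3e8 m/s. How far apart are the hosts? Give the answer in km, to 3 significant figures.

One-way propagation = RTT/2 = 120 ms.
d = s × t = 300000000 × 0.12 = 36000 km.

36000 km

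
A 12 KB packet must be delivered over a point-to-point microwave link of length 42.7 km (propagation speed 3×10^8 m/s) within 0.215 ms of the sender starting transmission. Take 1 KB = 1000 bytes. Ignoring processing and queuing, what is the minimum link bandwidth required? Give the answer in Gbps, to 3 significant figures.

L = 96000 bits.
Propagation delay = 42700 / 300000000 = 0.142333 ms.
Transmission budget = 0.215 − 0.142333 = 0.0726667 ms.
R ≥ L / t_tx = 96000 bits / 7.26667e-05 s = 1.32 Gbps.

1.32 Gbps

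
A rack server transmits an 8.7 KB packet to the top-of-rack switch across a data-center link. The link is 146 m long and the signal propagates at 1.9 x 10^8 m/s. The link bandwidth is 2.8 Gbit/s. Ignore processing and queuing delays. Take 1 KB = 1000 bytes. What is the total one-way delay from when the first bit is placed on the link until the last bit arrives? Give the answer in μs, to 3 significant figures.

L = 69600 bits.
Transmission delay = L/R = 69600 / 2800000000 = 24.8571 μs.
Propagation delay = d/s = 146 m / 190000000 m/s = 0.768421 μs.
Total = 25.6 μs.

25.6 μs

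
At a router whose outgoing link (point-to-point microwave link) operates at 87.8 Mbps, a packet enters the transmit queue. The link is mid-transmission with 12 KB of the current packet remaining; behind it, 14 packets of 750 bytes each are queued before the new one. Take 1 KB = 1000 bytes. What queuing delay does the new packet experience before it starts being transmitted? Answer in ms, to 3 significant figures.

Each queued packet: L/R = 6000/87800000 = 0.0683371 ms.
14 queued → 0.95672 ms.
Plus remaining 96000 bits of current packet: 1.09339 ms.
Queuing delay = 2.05 ms.

2.05 ms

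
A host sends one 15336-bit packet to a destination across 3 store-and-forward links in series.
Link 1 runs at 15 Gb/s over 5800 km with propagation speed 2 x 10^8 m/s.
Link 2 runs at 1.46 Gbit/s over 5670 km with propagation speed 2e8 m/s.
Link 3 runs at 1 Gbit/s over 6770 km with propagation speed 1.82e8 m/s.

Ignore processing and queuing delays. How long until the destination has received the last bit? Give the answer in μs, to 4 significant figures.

Transmission delays (L/R per hop): 1.0224, 10.5041, 15.336 μs; sum = 26.8625 μs.
Propagation delays (d/s per hop): 29000, 28350, 37197.8 μs; sum = 94547.8 μs.
End-to-end = 94570 μs.

94570 μs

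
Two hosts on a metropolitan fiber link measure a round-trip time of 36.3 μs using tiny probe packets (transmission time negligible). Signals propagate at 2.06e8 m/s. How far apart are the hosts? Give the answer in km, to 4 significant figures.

3.739 km

One-way propagation = RTT/2 = 18.15 μs.
d = s × t = 206000000 × 1.815e-05 = 3.739 km.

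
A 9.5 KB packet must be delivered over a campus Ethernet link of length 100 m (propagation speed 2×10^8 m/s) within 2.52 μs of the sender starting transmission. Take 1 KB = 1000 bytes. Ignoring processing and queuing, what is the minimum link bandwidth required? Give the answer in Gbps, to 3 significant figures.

37.6 Gbps

L = 76000 bits.
Propagation delay = 100 / 200000000 = 0.5 μs.
Transmission budget = 2.52 − 0.5 = 2.02 μs.
R ≥ L / t_tx = 76000 bits / 2.02e-06 s = 37.6 Gbps.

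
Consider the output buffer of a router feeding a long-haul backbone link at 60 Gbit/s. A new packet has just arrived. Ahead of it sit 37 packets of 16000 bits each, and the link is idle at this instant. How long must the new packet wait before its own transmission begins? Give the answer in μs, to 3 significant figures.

Each queued packet: L/R = 16000/60000000000 = 0.266667 μs.
37 queued → 9.86667 μs.
Queuing delay = 9.87 μs.

9.87 μs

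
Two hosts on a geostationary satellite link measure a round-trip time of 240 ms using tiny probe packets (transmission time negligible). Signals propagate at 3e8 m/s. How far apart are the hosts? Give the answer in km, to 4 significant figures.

36000 km

One-way propagation = RTT/2 = 120 ms.
d = s × t = 300000000 × 0.12 = 36000 km.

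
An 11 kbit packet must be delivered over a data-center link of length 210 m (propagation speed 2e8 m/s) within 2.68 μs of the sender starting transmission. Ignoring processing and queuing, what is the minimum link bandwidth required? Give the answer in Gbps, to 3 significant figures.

Propagation delay = 210 / 200000000 = 1.05 μs.
Transmission budget = 2.68 − 1.05 = 1.63 μs.
R ≥ L / t_tx = 11000 bits / 1.63e-06 s = 6.75 Gbps.

6.75 Gbps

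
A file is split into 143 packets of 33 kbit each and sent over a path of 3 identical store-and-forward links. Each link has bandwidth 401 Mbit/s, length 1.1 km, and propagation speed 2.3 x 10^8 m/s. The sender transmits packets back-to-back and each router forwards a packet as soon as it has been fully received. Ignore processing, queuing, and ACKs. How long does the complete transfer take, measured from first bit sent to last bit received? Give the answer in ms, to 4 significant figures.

Per-hop transmission t_tx = L/R = 33000/401000000 = 0.0822943 ms.
Per-hop propagation t_prop = 1100/2.3e+08 = 0.00478261 ms.
Pipeline fill: first packet needs 3·t_tx to clear all hops; remaining 142 packets each add one t_tx.
Total = (3+143-1)·t_tx + 3·t_prop = 145·0.0822943 + 3·0.00478261 = 11.95 ms.

11.95 ms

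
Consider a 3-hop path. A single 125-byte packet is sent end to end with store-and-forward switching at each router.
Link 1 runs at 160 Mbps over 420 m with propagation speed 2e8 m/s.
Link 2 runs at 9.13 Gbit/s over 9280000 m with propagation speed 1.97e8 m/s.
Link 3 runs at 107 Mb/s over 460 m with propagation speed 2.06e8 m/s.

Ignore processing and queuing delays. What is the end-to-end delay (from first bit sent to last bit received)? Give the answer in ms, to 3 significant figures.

47.1 ms

L = 125 × 8 = 1000 bits.
Transmission delays (L/R per hop): 0.00625, 0.000109529, 0.00934579 ms; sum = 0.0157053 ms.
Propagation delays (d/s per hop): 0.0021, 47.1066, 0.00223301 ms; sum = 47.1109 ms.
End-to-end = 47.1 ms.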